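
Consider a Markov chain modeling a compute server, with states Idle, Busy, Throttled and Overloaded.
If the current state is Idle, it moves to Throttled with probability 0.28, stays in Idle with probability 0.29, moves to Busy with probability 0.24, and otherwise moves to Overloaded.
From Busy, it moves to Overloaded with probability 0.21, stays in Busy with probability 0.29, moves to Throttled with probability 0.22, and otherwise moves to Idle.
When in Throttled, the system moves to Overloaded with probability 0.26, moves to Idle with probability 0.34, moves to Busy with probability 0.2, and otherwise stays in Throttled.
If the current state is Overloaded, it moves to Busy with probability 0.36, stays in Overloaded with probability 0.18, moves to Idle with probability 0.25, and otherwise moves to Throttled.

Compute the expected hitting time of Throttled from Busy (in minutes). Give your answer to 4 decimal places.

Let t(s) be the expected number of minutes to first reach Throttled from state s, with t(Throttled) = 0. Conditioning on the first minute:
t(Idle) = 1 + 0.29·t(Idle) + 0.24·t(Busy) + 0.19·t(Overloaded)
t(Busy) = 1 + 0.28·t(Idle) + 0.29·t(Busy) + 0.21·t(Overloaded)
t(Overloaded) = 1 + 0.25·t(Idle) + 0.36·t(Busy) + 0.18·t(Overloaded)
Solving: t(Idle) = 4.0028, t(Busy) = 4.2621, t(Overloaded) = 4.3111.
Expected minutes from Busy to Throttled: 4.2621.

4.2621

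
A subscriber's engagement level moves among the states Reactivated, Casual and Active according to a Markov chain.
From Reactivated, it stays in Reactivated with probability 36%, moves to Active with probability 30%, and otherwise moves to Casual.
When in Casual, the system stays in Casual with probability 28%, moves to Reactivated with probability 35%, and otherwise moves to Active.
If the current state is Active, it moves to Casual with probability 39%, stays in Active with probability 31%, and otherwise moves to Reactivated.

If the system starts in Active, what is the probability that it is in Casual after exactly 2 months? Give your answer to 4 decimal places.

0.3321

Sum over the intermediate state after 1 month:
P = P(Active→Reactivated)·P(Reactivated→Casual) + P(Active→Casual)·P(Casual→Casual) + P(Active→Active)·P(Active→Casual)
  = 0.3×0.34 + 0.39×0.28 + 0.31×0.39
  = 0.1020 + 0.1092 + 0.1209 = 0.3321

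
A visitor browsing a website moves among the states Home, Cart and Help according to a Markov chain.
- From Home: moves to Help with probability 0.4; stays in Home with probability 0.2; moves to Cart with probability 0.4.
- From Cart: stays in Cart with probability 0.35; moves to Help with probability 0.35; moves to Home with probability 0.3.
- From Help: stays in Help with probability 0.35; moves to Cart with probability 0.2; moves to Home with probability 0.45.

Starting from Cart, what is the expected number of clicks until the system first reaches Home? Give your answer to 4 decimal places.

2.8369

Let t(s) be the expected number of clicks to first reach Home from state s, with t(Home) = 0. Conditioning on the first click:
t(Cart) = 1 + 0.35·t(Cart) + 0.35·t(Help)
t(Help) = 1 + 0.2·t(Cart) + 0.35·t(Help)
Solving: t(Cart) = 2.8369, t(Help) = 2.4113.
Expected clicks from Cart to Home: 2.8369.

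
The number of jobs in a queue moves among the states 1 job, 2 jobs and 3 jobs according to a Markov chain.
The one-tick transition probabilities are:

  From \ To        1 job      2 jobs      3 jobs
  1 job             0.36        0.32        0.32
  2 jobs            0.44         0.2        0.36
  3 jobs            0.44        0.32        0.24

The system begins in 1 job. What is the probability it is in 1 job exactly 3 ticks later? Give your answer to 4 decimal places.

Propagate the distribution vector 3 ticks from 1 job.
After 0 ticks: (1.0000, 0.0000, 0.0000)
After 1 tick: (0.3600, 0.3200, 0.3200)
After 2 ticks: (0.4112, 0.2816, 0.3072)
After 3 ticks: (0.4071, 0.2862, 0.3067)
P(in 1 job after 3 ticks) = 0.4071

0.4071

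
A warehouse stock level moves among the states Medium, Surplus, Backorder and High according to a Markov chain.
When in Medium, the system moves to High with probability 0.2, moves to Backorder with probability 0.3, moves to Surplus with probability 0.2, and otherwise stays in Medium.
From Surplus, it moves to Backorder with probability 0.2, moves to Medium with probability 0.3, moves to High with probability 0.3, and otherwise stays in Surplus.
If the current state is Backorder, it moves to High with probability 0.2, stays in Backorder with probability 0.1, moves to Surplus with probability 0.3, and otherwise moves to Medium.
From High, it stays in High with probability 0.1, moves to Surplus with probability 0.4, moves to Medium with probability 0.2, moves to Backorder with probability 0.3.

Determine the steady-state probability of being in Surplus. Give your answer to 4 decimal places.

Let the stationary distribution be π with π = πP and π_1 + π_2 + π_3 + π_4 = 1.
π_1 = 0.3·π_1 + 0.3·π_2 + 0.4·π_3 + 0.2·π_4
π_2 = 0.2·π_1 + 0.2·π_2 + 0.3·π_3 + 0.4·π_4
π_3 = 0.3·π_1 + 0.2·π_2 + 0.1·π_3 + 0.3·π_4
Solving with the normalization constraint gives π = (0.3022, 0.2640, 0.2280, 0.2058).
So the stationary probability of Surplus is 0.2640.

0.2640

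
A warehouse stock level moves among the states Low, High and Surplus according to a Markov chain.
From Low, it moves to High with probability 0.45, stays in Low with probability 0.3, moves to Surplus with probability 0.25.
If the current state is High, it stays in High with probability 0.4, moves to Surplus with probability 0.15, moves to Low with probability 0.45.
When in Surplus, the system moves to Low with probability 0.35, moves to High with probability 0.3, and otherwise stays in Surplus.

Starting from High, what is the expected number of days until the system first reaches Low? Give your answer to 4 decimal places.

Let t(s) be the expected number of days to first reach Low from state s, with t(Low) = 0. Conditioning on the first day:
t(High) = 1 + 0.4·t(High) + 0.15·t(Surplus)
t(Surplus) = 1 + 0.3·t(High) + 0.35·t(Surplus)
Solving: t(High) = 2.3188, t(Surplus) = 2.6087.
Expected days from High to Low: 2.3188.

2.3188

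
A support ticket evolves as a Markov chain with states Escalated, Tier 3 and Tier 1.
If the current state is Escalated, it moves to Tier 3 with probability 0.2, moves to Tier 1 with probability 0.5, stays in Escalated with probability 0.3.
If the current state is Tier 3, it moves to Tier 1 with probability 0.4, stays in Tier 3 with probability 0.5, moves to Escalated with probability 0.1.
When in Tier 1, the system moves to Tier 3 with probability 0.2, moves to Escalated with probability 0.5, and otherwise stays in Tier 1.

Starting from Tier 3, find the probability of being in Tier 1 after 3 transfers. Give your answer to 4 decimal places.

Propagate the distribution vector 3 transfers from Tier 3.
After 0 transfers: (0.0000, 1.0000, 0.0000)
After 1 transfer: (0.1000, 0.5000, 0.4000)
After 2 transfers: (0.2800, 0.3500, 0.3700)
After 3 transfers: (0.3040, 0.3050, 0.3910)
P(in Tier 1 after 3 transfers) = 0.3910

0.3910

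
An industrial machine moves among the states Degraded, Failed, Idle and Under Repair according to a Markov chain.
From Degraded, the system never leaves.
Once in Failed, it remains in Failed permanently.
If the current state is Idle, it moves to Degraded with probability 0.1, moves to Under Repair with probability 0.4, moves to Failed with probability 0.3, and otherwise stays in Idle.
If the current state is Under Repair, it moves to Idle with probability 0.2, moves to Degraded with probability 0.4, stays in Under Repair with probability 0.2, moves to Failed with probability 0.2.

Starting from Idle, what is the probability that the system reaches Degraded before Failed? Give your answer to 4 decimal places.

Let h(s) be the probability of absorption at Degraded starting from transient state s. Then h(Degraded) = 1 and h(Failed) = 0. By first-step analysis:
h(Idle) = 0.1·1 + 0.3·0 + 0.2·h(Idle) + 0.4·h(Under Repair)
h(Under Repair) = 0.4·1 + 0.2·0 + 0.2·h(Idle) + 0.2·h(Under Repair)
Solving: h(Idle) = 0.4286, h(Under Repair) = 0.6071.
Starting from Idle, the probability is 0.4286.

0.4286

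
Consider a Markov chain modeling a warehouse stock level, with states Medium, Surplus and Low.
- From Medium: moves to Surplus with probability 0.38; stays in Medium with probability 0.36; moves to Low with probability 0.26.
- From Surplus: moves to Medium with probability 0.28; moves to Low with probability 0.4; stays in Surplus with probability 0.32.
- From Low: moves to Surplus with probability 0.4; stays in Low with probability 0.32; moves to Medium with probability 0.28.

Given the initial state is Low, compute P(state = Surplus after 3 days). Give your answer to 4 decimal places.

Propagate the distribution vector 3 days from Low.
After 0 days: (0.0000, 0.0000, 1.0000)
After 1 day: (0.2800, 0.4000, 0.3200)
After 2 days: (0.3024, 0.3624, 0.3352)
After 3 days: (0.3042, 0.3650, 0.3308)
P(in Surplus after 3 days) = 0.3650

0.3650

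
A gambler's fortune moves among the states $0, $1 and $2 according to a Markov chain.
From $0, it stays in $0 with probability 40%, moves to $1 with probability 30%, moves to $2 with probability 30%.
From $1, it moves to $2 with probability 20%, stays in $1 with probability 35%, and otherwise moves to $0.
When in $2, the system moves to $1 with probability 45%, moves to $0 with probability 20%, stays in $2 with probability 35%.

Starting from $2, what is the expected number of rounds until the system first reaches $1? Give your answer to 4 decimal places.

Let t(s) be the expected number of rounds to first reach $1 from state s, with t($1) = 0. Conditioning on the first round:
t($0) = 1 + 0.4·t($0) + 0.3·t($2)
t($2) = 1 + 0.2·t($0) + 0.35·t($2)
Solving: t($0) = 2.8788, t($2) = 2.4242.
Expected rounds from $2 to $1: 2.4242.

2.4242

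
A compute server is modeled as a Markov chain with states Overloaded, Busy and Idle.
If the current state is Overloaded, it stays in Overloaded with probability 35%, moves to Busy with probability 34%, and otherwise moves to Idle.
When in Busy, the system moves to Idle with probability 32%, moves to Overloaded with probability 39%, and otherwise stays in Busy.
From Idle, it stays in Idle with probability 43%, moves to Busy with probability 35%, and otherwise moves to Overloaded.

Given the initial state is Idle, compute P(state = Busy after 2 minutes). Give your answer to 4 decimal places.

0.3268

Sum over the intermediate state after 1 minute:
P = P(Idle→Overloaded)·P(Overloaded→Busy) + P(Idle→Busy)·P(Busy→Busy) + P(Idle→Idle)·P(Idle→Busy)
  = 0.22×0.34 + 0.35×0.29 + 0.43×0.35
  = 0.0748 + 0.1015 + 0.1505 = 0.3268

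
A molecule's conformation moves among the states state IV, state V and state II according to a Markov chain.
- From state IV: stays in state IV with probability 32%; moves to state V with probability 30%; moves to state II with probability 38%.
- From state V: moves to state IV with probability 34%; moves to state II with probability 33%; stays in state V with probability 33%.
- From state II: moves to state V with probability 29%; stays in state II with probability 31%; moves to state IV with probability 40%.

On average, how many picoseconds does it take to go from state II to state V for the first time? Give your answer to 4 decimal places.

3.4048

Let t(s) be the expected number of picoseconds to first reach state V from state s, with t(state V) = 0. Conditioning on the first picosecond:
t(state IV) = 1 + 0.32·t(state IV) + 0.38·t(state II)
t(state II) = 1 + 0.4·t(state IV) + 0.31·t(state II)
Solving: t(state IV) = 3.3733, t(state II) = 3.4048.
Expected picoseconds from state II to state V: 3.4048.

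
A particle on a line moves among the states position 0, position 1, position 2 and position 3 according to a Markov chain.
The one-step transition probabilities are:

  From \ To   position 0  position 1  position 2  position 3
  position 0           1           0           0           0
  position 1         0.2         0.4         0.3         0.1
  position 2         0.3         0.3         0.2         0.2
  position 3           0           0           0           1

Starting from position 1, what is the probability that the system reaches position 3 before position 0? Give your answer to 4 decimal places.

Let h(s) be the probability of absorption at position 3 starting from transient state s. Then h(position 3) = 1 and h(position 0) = 0. By first-step analysis:
h(position 1) = 0.2·0 + 0.4·h(position 1) + 0.3·h(position 2) + 0.1·1
h(position 2) = 0.3·0 + 0.3·h(position 1) + 0.2·h(position 2) + 0.2·1
Solving: h(position 1) = 0.3590, h(position 2) = 0.3846.
Starting from position 1, the probability is 0.3590.

0.3590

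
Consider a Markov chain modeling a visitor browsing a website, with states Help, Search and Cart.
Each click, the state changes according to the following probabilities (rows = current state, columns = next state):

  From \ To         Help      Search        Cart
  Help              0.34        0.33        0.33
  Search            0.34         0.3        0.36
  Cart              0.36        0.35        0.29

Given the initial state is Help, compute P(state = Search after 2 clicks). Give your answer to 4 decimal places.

Sum over the intermediate state after 1 click:
P = P(Help→Help)·P(Help→Search) + P(Help→Search)·P(Search→Search) + P(Help→Cart)·P(Cart→Search)
  = 0.34×0.33 + 0.33×0.3 + 0.33×0.35
  = 0.1122 + 0.0990 + 0.1155 = 0.3267

0.3267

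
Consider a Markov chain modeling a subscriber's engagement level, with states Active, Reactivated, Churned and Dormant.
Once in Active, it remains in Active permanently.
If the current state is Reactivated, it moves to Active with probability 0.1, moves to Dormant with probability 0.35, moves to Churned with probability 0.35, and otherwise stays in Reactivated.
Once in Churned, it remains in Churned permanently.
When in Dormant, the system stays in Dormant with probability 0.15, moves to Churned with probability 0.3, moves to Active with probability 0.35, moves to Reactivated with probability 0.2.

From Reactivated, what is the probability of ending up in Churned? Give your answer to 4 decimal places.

Let h(s) be the probability of absorption at Churned starting from transient state s. Then h(Churned) = 1 and h(Active) = 0. By first-step analysis:
h(Reactivated) = 0.1·0 + 0.2·h(Reactivated) + 0.35·1 + 0.35·h(Dormant)
h(Dormant) = 0.35·0 + 0.2·h(Reactivated) + 0.3·1 + 0.15·h(Dormant)
Solving: h(Reactivated) = 0.6598, h(Dormant) = 0.5082.
Starting from Reactivated, the probability is 0.6598.

0.6598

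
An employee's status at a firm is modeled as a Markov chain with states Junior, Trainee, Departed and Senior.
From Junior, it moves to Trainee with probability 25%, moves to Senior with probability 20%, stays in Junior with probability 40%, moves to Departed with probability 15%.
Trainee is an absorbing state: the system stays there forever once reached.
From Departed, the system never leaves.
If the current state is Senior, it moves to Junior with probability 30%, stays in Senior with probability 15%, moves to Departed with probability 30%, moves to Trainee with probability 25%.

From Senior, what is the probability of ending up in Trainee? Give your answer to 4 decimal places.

0.5000

Let h(s) be the probability of absorption at Trainee starting from transient state s. Then h(Trainee) = 1 and h(Departed) = 0. By first-step analysis:
h(Junior) = 0.4·h(Junior) + 0.25·1 + 0.15·0 + 0.2·h(Senior)
h(Senior) = 0.3·h(Junior) + 0.25·1 + 0.3·0 + 0.15·h(Senior)
Solving: h(Junior) = 0.5833, h(Senior) = 0.5000.
Starting from Senior, the probability is 0.5000.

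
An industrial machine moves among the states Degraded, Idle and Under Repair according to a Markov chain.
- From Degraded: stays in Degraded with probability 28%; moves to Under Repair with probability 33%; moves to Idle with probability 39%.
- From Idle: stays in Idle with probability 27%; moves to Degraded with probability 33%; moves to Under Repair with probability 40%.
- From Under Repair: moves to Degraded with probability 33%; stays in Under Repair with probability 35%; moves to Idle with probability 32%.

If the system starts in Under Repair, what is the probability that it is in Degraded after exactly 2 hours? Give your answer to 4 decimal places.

0.3135

Sum over the intermediate state after 1 hour:
P = P(Under Repair→Degraded)·P(Degraded→Degraded) + P(Under Repair→Idle)·P(Idle→Degraded) + P(Under Repair→Under Repair)·P(Under Repair→Degraded)
  = 0.33×0.28 + 0.32×0.33 + 0.35×0.33
  = 0.0924 + 0.1056 + 0.1155 = 0.3135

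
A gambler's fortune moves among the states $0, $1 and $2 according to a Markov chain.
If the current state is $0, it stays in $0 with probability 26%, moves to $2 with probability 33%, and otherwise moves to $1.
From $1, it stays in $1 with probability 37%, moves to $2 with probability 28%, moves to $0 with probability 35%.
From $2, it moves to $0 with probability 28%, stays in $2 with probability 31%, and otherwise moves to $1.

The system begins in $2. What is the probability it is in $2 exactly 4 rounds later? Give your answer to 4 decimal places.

Propagate the distribution vector 4 rounds from $2.
After 0 rounds: (0.0000, 0.0000, 1.0000)
After 1 round: (0.2800, 0.4100, 0.3100)
After 2 rounds: (0.3031, 0.3936, 0.3033)
After 3 rounds: (0.3015, 0.3943, 0.3043)
After 4 rounds: (0.3016, 0.3942, 0.3042)
P(in $2 after 4 rounds) = 0.3042

0.3042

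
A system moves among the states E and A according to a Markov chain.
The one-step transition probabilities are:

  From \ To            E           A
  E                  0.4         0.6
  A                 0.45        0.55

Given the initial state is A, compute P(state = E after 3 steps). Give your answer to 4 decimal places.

Propagate the distribution vector 3 steps from A.
After 0 steps: (0.0000, 1.0000)
After 1 step: (0.4500, 0.5500)
After 2 steps: (0.4275, 0.5725)
After 3 steps: (0.4286, 0.5714)
P(in E after 3 steps) = 0.4286

0.4286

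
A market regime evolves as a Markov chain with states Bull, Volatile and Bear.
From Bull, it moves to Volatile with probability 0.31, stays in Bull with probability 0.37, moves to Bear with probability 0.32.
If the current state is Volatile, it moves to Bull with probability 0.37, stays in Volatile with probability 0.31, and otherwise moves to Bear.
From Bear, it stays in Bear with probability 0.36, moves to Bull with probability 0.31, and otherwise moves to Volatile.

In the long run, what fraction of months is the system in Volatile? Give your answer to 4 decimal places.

Let the stationary distribution be π with π = πP and π_1 + π_2 + π_3 = 1.
π_1 = 0.37·π_1 + 0.37·π_2 + 0.31·π_3
π_2 = 0.31·π_1 + 0.31·π_2 + 0.33·π_3
Solving with the normalization constraint gives π = (0.3500, 0.3167, 0.3333).
So the stationary probability of Volatile is 0.3167.

0.3167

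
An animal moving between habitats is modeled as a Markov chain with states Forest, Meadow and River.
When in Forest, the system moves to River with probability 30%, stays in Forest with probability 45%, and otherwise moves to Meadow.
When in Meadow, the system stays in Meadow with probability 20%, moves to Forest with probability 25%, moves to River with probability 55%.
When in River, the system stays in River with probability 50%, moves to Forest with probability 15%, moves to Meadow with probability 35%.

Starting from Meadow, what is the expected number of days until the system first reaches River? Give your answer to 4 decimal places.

2.1192

Let t(s) be the expected number of days to first reach River from state s, with t(River) = 0. Conditioning on the first day:
t(Forest) = 1 + 0.45·t(Forest) + 0.25·t(Meadow)
t(Meadow) = 1 + 0.25·t(Forest) + 0.2·t(Meadow)
Solving: t(Forest) = 2.7815, t(Meadow) = 2.1192.
Expected days from Meadow to River: 2.1192.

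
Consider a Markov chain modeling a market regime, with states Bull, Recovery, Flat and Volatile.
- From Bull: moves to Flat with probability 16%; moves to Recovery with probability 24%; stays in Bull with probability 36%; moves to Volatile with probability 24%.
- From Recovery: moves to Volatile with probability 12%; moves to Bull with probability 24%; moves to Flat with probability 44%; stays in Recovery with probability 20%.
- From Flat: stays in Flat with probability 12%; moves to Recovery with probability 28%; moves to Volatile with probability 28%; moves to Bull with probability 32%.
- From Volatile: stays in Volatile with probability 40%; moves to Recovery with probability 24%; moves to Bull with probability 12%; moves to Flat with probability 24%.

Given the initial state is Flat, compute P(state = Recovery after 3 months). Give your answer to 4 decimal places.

Propagate the distribution vector 3 months from Flat.
After 0 months: (0.0000, 0.0000, 1.0000, 0.0000)
After 1 month: (0.3200, 0.2800, 0.1200, 0.2800)
After 2 months: (0.2544, 0.2336, 0.2560, 0.2560)
After 3 months: (0.2603, 0.2409, 0.2356, 0.2632)
P(in Recovery after 3 months) = 0.2409

0.2409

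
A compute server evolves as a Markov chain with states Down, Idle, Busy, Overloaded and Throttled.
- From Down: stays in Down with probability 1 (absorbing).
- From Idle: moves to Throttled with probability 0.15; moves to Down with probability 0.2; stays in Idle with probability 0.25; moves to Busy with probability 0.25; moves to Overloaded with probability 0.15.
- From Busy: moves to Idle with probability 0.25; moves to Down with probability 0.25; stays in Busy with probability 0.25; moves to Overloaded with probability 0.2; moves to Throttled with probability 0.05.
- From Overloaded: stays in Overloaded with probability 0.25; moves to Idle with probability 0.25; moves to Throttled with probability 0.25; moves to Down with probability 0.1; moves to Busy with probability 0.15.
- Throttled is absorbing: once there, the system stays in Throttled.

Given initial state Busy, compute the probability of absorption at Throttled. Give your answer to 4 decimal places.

Let h(s) be the probability of absorption at Throttled starting from transient state s. Then h(Throttled) = 1 and h(Down) = 0. By first-step analysis:
h(Idle) = 0.2·0 + 0.25·h(Idle) + 0.25·h(Busy) + 0.15·h(Overloaded) + 0.15·1
h(Busy) = 0.25·0 + 0.25·h(Idle) + 0.25·h(Busy) + 0.2·h(Overloaded) + 0.05·1
h(Overloaded) = 0.1·0 + 0.25·h(Idle) + 0.15·h(Busy) + 0.25·h(Overloaded) + 0.25·1
Solving: h(Idle) = 0.4278, h(Busy) = 0.3551, h(Overloaded) = 0.5469.
Starting from Busy, the probability is 0.3551.

0.3551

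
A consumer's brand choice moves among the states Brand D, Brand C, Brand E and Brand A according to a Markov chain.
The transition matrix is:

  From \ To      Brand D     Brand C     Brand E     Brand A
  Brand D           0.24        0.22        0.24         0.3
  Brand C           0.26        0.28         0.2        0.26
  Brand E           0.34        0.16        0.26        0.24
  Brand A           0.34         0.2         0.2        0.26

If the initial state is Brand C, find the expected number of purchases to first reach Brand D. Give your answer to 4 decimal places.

Let t(s) be the expected number of purchases to first reach Brand D from state s, with t(Brand D) = 0. Conditioning on the first purchase:
t(Brand C) = 1 + 0.28·t(Brand C) + 0.2·t(Brand E) + 0.26·t(Brand A)
t(Brand E) = 1 + 0.16·t(Brand C) + 0.26·t(Brand E) + 0.24·t(Brand A)
t(Brand A) = 1 + 0.2·t(Brand C) + 0.2·t(Brand E) + 0.26·t(Brand A)
Solving: t(Brand C) = 3.3616, t(Brand E) = 3.0812, t(Brand A) = 3.0926.
Expected purchases from Brand C to Brand D: 3.3616.

3.3616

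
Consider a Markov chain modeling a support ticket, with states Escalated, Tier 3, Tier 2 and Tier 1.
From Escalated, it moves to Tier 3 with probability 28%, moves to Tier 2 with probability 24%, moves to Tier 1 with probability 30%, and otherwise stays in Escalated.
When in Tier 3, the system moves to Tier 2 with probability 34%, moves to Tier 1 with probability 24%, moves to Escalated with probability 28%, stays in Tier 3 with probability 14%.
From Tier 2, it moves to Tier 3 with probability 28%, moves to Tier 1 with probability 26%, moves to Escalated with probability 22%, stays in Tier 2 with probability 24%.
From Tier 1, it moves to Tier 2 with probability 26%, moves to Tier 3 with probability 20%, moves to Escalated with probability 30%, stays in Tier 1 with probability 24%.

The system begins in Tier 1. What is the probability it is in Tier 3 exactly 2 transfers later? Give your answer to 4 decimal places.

Propagate the distribution vector 2 transfers from Tier 1.
After 0 transfers: (0.0000, 0.0000, 0.0000, 1.0000)
After 1 transfer: (0.3000, 0.2000, 0.2600, 0.2400)
After 2 transfers: (0.2392, 0.2328, 0.2648, 0.2632)
P(in Tier 3 after 2 transfers) = 0.2328

0.2328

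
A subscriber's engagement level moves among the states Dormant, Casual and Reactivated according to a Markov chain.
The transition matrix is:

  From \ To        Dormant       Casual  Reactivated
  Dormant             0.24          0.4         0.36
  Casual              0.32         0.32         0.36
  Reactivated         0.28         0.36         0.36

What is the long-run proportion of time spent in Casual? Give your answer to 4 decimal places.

Let the stationary distribution be π with π = πP and π_1 + π_2 + π_3 = 1.
π_1 = 0.24·π_1 + 0.32·π_2 + 0.28·π_3
π_2 = 0.4·π_1 + 0.32·π_2 + 0.36·π_3
Solving with the normalization constraint gives π = (0.2830, 0.3570, 0.3600).
So the stationary probability of Casual is 0.3570.

0.3570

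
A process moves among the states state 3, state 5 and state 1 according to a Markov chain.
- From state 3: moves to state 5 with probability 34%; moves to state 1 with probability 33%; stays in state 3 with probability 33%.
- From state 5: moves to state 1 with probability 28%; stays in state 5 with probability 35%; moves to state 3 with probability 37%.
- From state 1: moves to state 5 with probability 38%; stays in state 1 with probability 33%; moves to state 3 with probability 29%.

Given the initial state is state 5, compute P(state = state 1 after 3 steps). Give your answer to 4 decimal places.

0.3123

Propagate the distribution vector 3 steps from state 5.
After 0 steps: (0.0000, 1.0000, 0.0000)
After 1 step: (0.3700, 0.3500, 0.2800)
After 2 steps: (0.3328, 0.3547, 0.3125)
After 3 steps: (0.3317, 0.3560, 0.3123)
P(in state 1 after 3 steps) = 0.3123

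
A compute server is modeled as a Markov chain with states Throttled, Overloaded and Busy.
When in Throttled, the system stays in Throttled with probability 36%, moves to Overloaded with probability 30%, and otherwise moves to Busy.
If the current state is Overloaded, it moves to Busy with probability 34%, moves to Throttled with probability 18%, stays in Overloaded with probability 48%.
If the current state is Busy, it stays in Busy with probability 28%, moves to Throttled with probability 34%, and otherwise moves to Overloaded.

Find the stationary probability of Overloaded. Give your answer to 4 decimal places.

0.3971

Let the stationary distribution be π with π = πP and π_1 + π_2 + π_3 = 1.
π_1 = 0.36·π_1 + 0.18·π_2 + 0.34·π_3
π_2 = 0.3·π_1 + 0.48·π_2 + 0.38·π_3
Solving with the normalization constraint gives π = (0.2821, 0.3971, 0.3208).
So the stationary probability of Overloaded is 0.3971.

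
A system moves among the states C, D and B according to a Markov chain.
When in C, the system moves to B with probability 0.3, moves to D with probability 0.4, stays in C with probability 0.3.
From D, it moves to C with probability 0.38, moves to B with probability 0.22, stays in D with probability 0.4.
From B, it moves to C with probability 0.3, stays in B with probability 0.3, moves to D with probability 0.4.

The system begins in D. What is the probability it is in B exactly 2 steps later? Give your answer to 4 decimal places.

0.2680

Sum over the intermediate state after 1 step:
P = P(D→C)·P(C→B) + P(D→D)·P(D→B) + P(D→B)·P(B→B)
  = 0.38×0.3 + 0.4×0.22 + 0.22×0.3
  = 0.1140 + 0.0880 + 0.0660 = 0.2680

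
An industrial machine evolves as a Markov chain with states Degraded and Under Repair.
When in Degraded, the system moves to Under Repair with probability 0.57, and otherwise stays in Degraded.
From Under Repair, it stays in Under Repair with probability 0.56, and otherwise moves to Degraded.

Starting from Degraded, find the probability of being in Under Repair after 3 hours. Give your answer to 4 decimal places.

0.5644

Propagate the distribution vector 3 hours from Degraded.
After 0 hours: (1.0000, 0.0000)
After 1 hour: (0.4300, 0.5700)
After 2 hours: (0.4357, 0.5643)
After 3 hours: (0.4356, 0.5644)
P(in Under Repair after 3 hours) = 0.5644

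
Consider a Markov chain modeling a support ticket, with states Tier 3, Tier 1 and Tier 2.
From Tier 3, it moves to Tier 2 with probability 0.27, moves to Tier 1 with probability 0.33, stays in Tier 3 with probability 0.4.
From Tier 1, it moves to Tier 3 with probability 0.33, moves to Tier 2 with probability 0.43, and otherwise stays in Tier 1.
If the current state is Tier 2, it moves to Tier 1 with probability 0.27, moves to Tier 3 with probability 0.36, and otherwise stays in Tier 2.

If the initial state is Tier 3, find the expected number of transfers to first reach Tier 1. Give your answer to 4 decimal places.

Let t(s) be the expected number of transfers to first reach Tier 1 from state s, with t(Tier 1) = 0. Conditioning on the first transfer:
t(Tier 3) = 1 + 0.4·t(Tier 3) + 0.27·t(Tier 2)
t(Tier 2) = 1 + 0.36·t(Tier 3) + 0.37·t(Tier 2)
Solving: t(Tier 3) = 3.2051, t(Tier 2) = 3.4188.
Expected transfers from Tier 3 to Tier 1: 3.2051.

3.2051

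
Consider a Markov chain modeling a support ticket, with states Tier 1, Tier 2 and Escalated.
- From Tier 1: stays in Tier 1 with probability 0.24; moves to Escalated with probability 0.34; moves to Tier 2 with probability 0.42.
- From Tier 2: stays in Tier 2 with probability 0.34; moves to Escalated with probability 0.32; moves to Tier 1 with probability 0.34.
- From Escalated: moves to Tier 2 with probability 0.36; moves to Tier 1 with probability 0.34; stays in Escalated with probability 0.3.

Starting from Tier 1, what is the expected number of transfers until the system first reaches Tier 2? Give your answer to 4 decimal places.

2.4976

Let t(s) be the expected number of transfers to first reach Tier 2 from state s, with t(Tier 2) = 0. Conditioning on the first transfer:
t(Tier 1) = 1 + 0.24·t(Tier 1) + 0.34·t(Escalated)
t(Escalated) = 1 + 0.34·t(Tier 1) + 0.3·t(Escalated)
Solving: t(Tier 1) = 2.4976, t(Escalated) = 2.6417.
Expected transfers from Tier 1 to Tier 2: 2.4976.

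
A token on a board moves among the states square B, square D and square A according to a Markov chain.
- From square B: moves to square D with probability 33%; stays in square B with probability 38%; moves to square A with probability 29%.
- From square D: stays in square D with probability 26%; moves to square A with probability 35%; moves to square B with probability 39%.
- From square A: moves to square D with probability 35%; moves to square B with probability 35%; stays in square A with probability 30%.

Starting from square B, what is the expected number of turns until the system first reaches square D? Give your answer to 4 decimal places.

2.9774

Let t(s) be the expected number of turns to first reach square D from state s, with t(square D) = 0. Conditioning on the first turn:
t(square B) = 1 + 0.38·t(square B) + 0.29·t(square A)
t(square A) = 1 + 0.35·t(square B) + 0.3·t(square A)
Solving: t(square B) = 2.9774, t(square A) = 2.9173.
Expected turns from square B to square D: 2.9774.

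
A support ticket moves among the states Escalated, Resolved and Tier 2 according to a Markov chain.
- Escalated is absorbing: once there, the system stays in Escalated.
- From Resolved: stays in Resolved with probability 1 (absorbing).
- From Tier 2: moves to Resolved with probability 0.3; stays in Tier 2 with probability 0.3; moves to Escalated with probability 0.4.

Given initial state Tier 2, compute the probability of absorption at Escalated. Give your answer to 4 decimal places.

0.5714

Let h(s) be the probability of absorption at Escalated starting from transient state s. Then h(Escalated) = 1 and h(Resolved) = 0. By first-step analysis:
h(Tier 2) = 0.4·1 + 0.3·0 + 0.3·h(Tier 2)
Solving: h(Tier 2) = 0.5714.
Starting from Tier 2, the probability is 0.5714.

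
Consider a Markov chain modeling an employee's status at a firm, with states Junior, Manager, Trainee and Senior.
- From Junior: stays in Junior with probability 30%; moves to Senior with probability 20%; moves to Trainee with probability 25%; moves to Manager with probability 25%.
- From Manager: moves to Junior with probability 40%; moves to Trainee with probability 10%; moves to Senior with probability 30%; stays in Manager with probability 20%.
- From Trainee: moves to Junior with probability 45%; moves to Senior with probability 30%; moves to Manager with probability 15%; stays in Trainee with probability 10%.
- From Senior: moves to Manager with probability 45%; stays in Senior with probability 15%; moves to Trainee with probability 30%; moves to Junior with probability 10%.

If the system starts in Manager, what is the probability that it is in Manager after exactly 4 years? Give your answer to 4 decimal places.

Propagate the distribution vector 4 years from Manager.
After 0 years: (0.0000, 1.0000, 0.0000, 0.0000)
After 1 year: (0.4000, 0.2000, 0.1000, 0.3000)
After 2 years: (0.2750, 0.2900, 0.2200, 0.2150)
After 3 years: (0.3190, 0.2565, 0.1843, 0.2403)
After 4 years: (0.3052, 0.2668, 0.1959, 0.2321)
P(in Manager after 4 years) = 0.2668

0.2668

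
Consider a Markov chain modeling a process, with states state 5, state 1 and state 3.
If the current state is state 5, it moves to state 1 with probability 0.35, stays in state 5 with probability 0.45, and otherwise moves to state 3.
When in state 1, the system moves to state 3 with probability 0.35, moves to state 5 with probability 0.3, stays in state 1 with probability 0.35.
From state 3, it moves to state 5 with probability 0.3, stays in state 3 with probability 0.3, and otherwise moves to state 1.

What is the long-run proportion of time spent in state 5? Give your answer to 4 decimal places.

0.3529

Let the stationary distribution be π with π = πP and π_1 + π_2 + π_3 = 1.
π_1 = 0.45·π_1 + 0.3·π_2 + 0.3·π_3
π_2 = 0.35·π_1 + 0.35·π_2 + 0.4·π_3
Solving with the normalization constraint gives π = (0.3529, 0.3641, 0.2829).
So the stationary probability of state 5 is 0.3529.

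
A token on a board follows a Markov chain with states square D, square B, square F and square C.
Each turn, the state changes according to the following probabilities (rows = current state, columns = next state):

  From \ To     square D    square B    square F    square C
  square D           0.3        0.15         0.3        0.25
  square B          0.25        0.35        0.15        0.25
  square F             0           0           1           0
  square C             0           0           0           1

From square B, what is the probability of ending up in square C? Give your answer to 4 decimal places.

Let h(s) be the probability of absorption at square C starting from transient state s. Then h(square C) = 1 and h(square F) = 0. By first-step analysis:
h(square D) = 0.3·h(square D) + 0.15·h(square B) + 0.3·0 + 0.25·1
h(square B) = 0.25·h(square D) + 0.35·h(square B) + 0.15·0 + 0.25·1
Solving: h(square D) = 0.4790, h(square B) = 0.5689.
Starting from square B, the probability is 0.5689.

0.5689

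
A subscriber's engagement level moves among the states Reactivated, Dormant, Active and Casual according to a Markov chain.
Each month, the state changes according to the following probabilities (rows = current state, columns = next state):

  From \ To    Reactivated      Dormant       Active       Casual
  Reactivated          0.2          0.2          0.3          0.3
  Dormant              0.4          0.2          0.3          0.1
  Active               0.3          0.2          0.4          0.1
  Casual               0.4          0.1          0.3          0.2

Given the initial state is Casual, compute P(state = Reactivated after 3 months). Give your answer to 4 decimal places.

Propagate the distribution vector 3 months from Casual.
After 0 months: (0.0000, 0.0000, 0.0000, 1.0000)
After 1 month: (0.4000, 0.1000, 0.3000, 0.2000)
After 2 months: (0.2900, 0.1800, 0.3300, 0.2000)
After 3 months: (0.3090, 0.1800, 0.3330, 0.1780)
P(in Reactivated after 3 months) = 0.3090

0.3090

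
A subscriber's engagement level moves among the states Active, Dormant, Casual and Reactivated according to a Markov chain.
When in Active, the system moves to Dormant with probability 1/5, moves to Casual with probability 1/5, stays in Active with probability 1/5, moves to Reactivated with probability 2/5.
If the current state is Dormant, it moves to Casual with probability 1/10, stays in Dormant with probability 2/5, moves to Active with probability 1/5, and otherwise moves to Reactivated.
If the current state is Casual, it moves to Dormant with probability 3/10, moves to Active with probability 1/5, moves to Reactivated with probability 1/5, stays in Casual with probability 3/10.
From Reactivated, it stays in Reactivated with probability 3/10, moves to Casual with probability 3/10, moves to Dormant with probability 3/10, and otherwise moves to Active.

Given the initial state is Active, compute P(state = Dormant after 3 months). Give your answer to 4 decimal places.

Propagate the distribution vector 3 months from Active.
After 0 months: (1.0000, 0.0000, 0.0000, 0.0000)
After 1 month: (0.2000, 0.2000, 0.2000, 0.4000)
After 2 months: (0.1600, 0.3000, 0.2400, 0.3000)
After 3 months: (0.1700, 0.3140, 0.2240, 0.2920)
P(in Dormant after 3 months) = 0.3140

0.3140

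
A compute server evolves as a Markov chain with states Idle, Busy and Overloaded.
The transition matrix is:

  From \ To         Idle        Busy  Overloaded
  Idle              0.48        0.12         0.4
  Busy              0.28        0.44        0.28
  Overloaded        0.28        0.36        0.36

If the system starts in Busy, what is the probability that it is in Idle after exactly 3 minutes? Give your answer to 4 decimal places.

0.3472

Propagate the distribution vector 3 minutes from Busy.
After 0 minutes: (0.0000, 1.0000, 0.0000)
After 1 minute: (0.2800, 0.4400, 0.2800)
After 2 minutes: (0.3360, 0.3280, 0.3360)
After 3 minutes: (0.3472, 0.3056, 0.3472)
P(in Idle after 3 minutes) = 0.3472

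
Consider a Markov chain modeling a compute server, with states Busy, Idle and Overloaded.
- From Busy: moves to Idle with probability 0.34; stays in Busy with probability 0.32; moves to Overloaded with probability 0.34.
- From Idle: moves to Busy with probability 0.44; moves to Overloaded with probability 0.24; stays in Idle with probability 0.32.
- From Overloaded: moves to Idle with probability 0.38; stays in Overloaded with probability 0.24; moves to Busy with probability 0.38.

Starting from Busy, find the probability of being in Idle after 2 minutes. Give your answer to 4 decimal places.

0.3468

Sum over the intermediate state after 1 minute:
P = P(Busy→Busy)·P(Busy→Idle) + P(Busy→Idle)·P(Idle→Idle) + P(Busy→Overloaded)·P(Overloaded→Idle)
  = 0.32×0.34 + 0.34×0.32 + 0.34×0.38
  = 0.1088 + 0.1088 + 0.1292 = 0.3468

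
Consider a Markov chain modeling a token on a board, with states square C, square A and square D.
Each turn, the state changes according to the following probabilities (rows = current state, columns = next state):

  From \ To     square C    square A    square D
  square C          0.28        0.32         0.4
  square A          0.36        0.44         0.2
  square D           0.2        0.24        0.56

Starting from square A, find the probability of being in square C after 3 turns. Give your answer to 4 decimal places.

0.2810

Propagate the distribution vector 3 turns from square A.
After 0 turns: (0.0000, 1.0000, 0.0000)
After 1 turn: (0.3600, 0.4400, 0.2000)
After 2 turns: (0.2992, 0.3568, 0.3440)
After 3 turns: (0.2810, 0.3353, 0.3837)
P(in square C after 3 turns) = 0.2810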